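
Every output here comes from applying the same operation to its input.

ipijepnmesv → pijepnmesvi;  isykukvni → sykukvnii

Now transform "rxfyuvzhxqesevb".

Looking at the pairs, the operation is to move the first character to the end.
Doing the same to "rxfyuvzhxqesevb": "xfyuvzhxqesevbr".

xfyuvzhxqesevbr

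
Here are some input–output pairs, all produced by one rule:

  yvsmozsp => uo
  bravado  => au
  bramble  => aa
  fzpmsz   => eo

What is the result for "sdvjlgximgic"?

Each output is the input with this applied: shift every letter 1 place backward in the alphabet (wrapping around), then keep only the vowels.
Working it through for "sdvjlgximgic": intermediate "rcuikfwhlfhb", final "ui".

ui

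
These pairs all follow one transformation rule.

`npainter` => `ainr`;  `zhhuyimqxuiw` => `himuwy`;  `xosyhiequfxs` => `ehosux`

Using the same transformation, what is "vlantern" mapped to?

In each case the input is transformed by: sort the characters into alphabetical order, then keep every other character starting from the first (positions 1st, 3rd, 5th, ...).
So "vlantern" becomes "alnt".

alnt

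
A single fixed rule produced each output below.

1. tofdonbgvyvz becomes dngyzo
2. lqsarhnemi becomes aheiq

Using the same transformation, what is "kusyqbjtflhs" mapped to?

The transformation: move the first 2 characters to the end (rotate left by 2), then keep every other character starting from the second (positions 2nd, 4th, 6th, ...).
"kusyqbjtflhs" → "ybtlsu".

ybtlsu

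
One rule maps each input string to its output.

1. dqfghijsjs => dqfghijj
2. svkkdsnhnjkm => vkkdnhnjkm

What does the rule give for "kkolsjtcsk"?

kkoljtck

The transformation: remove every "s".
Doing the same to "kkolsjtcsk": "kkoljtck".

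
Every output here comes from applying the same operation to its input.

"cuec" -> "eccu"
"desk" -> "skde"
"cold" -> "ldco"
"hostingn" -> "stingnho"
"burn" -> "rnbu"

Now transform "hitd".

tdhi

What's happening: move the first 2 characters to the end (rotate left by 2).
So "hitd" becomes "tdhi".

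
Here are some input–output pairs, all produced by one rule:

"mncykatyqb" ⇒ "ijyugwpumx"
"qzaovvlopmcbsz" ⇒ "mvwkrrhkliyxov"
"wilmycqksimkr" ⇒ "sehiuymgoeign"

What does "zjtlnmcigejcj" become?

vfphjiyecafyf

In each case the input is transformed by: shift every letter 4 places backward in the alphabet (wrapping around).
Doing the same to "zjtlnmcigejcj": "vfphjiyecafyf".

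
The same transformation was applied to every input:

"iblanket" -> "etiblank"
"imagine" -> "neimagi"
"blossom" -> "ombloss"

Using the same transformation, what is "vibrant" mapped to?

ntvibra

What's happening: move the last 2 characters to the front (rotate right by 2).
Doing the same to "vibrant": "ntvibra".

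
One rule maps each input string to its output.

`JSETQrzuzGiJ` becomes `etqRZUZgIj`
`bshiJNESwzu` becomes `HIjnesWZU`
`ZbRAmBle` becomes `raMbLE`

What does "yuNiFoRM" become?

Looking at the pairs, the operation is to flip the case of every letter, then delete the first 2 characters.
Applying both steps to "yuNiFoRM": "YUnIfOrm", then "nIfOrm".

nIfOrm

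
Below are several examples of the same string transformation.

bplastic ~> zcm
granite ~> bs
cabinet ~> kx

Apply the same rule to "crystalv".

bdf

The rule is to keep one character in every 3, starting at position 2 (positions 2nd, 5th, 8th, ...), then shift every letter 10 places forward in the alphabet (wrapping around).
Starting from "crystalv": after the first operation, "rtv"; after the second, "bdf".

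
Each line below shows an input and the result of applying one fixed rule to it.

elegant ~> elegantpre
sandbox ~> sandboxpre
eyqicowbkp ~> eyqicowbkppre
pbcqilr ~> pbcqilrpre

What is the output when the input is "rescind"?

Looking at the pairs, the operation is to append "pre".
Applying that to "rescind" gives "rescindpre".

rescindpre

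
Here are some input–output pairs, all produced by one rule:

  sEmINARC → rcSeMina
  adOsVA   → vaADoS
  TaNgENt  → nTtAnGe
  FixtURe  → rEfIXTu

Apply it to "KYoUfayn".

YNkyOuFA

The rule is to move the last 2 characters to the front (rotate right by 2), then flip the case of every letter.
Applying both steps to "KYoUfayn": "ynKYoUfa", then "YNkyOuFA".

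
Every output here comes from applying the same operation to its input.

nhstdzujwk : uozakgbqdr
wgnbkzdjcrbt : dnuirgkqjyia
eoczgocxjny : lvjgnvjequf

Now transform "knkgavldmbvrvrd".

The transformation: shift every letter 7 places forward in the alphabet (wrapping around).
Doing the same to "knkgavldmbvrvrd": "rurnhcskticycyk".

rurnhcskticycyk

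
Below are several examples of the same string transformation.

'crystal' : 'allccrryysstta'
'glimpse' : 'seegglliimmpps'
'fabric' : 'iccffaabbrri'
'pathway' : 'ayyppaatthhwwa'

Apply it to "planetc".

The rule is to double every character, then move the last 3 characters to the front (rotate right by 3).
"planetc" → "ppllaanneettcc" → "tccppllaanneet".

tccppllaanneet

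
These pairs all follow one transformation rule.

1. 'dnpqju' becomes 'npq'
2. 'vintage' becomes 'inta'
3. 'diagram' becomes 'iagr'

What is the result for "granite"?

What's happening: move the last 2 characters to the front (rotate right by 2), then delete the first 3 characters.
Applying both steps to "granite": "tegrani", then "rani".

rani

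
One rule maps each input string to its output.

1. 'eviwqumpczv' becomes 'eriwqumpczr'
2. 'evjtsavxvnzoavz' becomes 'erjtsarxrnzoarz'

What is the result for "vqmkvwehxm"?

What's happening: replace every "v" with "r".
So "vqmkvwehxm" becomes "rqmkrwehxm".

rqmkrwehxm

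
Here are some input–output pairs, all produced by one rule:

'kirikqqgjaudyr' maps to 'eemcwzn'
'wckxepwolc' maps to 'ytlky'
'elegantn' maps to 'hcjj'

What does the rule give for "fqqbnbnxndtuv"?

In each case the input is transformed by: keep every other character starting from the second (positions 2nd, 4th, 6th, ...), then shift every letter 4 places backward in the alphabet (wrapping around).
"fqqbnbnxndtuv" → "mxxtzq".
(Check on "wckxepwolc": → "cxpoc" → "ytlky" ✓)

mxxtzq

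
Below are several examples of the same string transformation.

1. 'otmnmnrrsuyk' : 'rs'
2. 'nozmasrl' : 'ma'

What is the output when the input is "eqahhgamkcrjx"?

Looking at the pairs, the operation is to move the last 3 characters to the front (rotate right by 3), then keep only the last 2 characters.
Working it through for "eqahhgamkcrjx": intermediate "rjxeqahhgamkc", final "kc".

kc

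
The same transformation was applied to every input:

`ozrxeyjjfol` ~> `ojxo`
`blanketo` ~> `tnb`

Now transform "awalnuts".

tla

The rule is to keep one character in every 3, starting at position 1 (positions 1st, 4th, 7th, ...), then reverse the string.
On "awalnuts": the first step gives "alt", and the second then gives "tla".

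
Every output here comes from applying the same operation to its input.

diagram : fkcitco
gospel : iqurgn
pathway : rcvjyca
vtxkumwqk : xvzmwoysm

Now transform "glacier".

Looking at the pairs, the operation is to shift every letter 2 places forward in the alphabet (wrapping around).
So "glacier" becomes "incekgt".

incekgt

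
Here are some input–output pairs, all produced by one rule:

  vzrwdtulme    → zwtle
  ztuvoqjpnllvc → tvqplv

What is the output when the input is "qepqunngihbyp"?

eqnghy

The rule is to keep every other character starting from the second (positions 2nd, 4th, 6th, ...).
"qepqunngihbyp" → "eqnghy".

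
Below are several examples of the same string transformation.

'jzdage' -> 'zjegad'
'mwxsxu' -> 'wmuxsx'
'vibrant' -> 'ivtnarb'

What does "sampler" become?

asrelpm

The pattern: reverse the string, then move the last 2 characters to the front (rotate right by 2).
For "sampler", step one produces "relpmas"; step two turns that into "asrelpm".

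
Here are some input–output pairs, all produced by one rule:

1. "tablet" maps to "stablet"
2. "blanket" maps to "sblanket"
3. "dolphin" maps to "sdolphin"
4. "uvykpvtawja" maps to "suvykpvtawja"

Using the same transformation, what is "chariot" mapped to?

The transformation: prepend "s".
So "chariot" becomes "schariot".

schariot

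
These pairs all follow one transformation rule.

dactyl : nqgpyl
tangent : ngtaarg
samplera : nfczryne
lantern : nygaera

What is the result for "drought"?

eqhbutg

Each output is the input with this applied: swap each adjacent pair of characters (1↔2, 3↔4, ...), then shift every letter 13 places forward in the alphabet (wrapping around) — i.e. ROT13.
On "drought": the first step gives "rduohgt", and the second then gives "eqhbutg".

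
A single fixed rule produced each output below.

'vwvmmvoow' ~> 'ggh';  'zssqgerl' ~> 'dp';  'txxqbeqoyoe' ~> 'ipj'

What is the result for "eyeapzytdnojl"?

pkou

Rule — keep one character in every 3, starting at position 3 (positions 3rd, 6th, 9th, ...), then shift every letter 11 places forward in the alphabet (wrapping around).
"eyeapzytdnojl" → "pkou".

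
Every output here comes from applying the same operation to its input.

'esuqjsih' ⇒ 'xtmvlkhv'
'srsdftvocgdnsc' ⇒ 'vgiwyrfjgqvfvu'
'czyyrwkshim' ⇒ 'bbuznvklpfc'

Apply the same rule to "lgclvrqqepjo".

Rule — move the first 2 characters to the end (rotate left by 2), then shift every letter 3 places forward in the alphabet (wrapping around).
"lgclvrqqepjo" → "clvrqqepjolg" → "foyutthsmroj".

foyutthsmroj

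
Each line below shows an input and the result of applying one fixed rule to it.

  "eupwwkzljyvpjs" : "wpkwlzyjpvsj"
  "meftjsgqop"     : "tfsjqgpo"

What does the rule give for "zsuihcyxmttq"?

iuchxytmqt

Looking at the pairs, the operation is to swap each adjacent pair of characters (1↔2, 3↔4, ...), then delete the first 2 characters.
So "zsuihcyxmttq" becomes "iuchxytmqt".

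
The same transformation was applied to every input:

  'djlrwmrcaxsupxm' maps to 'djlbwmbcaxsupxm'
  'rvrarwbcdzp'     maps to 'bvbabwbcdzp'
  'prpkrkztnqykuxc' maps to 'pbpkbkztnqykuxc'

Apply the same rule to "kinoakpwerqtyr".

kinoakpwebqtyb

The rule is to replace every "r" with "b".
Applying that to "kinoakpwerqtyr" gives "kinoakpwebqtyb".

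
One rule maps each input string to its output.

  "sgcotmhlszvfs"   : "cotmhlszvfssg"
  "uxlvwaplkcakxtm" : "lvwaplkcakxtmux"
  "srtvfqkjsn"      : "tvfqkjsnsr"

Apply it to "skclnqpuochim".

clnqpuochimsk

The rule is to move the first 2 characters to the end (rotate left by 2).
"skclnqpuochim" → "clnqpuochimsk".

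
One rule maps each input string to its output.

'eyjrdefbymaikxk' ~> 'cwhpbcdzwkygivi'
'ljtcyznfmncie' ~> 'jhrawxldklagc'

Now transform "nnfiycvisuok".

The pattern: shift every letter 2 places backward in the alphabet (wrapping around).
So "nnfiycvisuok" becomes "lldgwatgqsmi".

lldgwatgqsmi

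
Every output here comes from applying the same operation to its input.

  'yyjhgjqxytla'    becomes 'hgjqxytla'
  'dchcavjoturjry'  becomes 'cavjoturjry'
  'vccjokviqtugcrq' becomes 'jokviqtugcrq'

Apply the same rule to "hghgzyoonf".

gzyoonf

The rule is to delete the first 3 characters.
So "hghgzyoonf" becomes "gzyoonf".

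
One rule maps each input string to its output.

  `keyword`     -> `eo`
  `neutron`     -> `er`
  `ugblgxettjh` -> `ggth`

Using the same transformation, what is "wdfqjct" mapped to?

dj

The transformation: keep one character in every 3, starting at position 2 (positions 2nd, 5th, 8th, ...).
Doing the same to "wdfqjct": "dj".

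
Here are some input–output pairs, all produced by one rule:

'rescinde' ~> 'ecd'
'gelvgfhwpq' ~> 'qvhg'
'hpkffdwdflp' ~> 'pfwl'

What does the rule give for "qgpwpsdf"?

fwd

The pattern: swap the first and last characters, then keep one character in every 3, starting at position 1 (positions 1st, 4th, 7th, ...).
On "qgpwpsdf" that produces "fwd".
(Check on "rescinde": → "eescindr" → "ecd" ✓)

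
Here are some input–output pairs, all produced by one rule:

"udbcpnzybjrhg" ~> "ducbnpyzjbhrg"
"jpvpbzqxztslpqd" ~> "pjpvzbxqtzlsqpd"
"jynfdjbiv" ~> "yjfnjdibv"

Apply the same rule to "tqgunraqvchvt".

qtugrnqacvvht

The pattern: swap each adjacent pair of characters (1↔2, 3↔4, ...).
"tqgunraqvchvt" → "qtugrnqacvvht".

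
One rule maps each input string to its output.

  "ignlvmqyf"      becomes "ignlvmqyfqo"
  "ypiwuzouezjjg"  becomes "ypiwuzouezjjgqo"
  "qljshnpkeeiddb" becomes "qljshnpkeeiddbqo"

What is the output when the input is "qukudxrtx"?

Looking at the pairs, the operation is to append "qo".
Applying that to "qukudxrtx" gives "qukudxrtxqo".

qukudxrtxqo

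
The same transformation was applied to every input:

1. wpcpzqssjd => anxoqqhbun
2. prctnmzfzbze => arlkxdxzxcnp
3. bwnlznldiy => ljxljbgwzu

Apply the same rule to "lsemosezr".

The pattern: shift every letter 2 places backward in the alphabet (wrapping around), then move the first 2 characters to the end (rotate left by 2).
Working it through for "lsemosezr": intermediate "jqckmqcxp", final "ckmqcxpjq".

ckmqcxpjq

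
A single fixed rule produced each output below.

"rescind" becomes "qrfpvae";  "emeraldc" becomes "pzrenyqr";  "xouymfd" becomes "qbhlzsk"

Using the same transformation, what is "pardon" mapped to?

aneqbc

Each output is the input with this applied: shift every letter 13 places forward in the alphabet (wrapping around) — i.e. ROT13, then swap the first and last characters.
Applying that to "pardon" gives "aneqbc".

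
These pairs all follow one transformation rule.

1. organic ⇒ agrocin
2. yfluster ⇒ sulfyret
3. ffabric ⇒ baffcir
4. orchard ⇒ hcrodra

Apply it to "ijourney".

The rule is to reverse the string, then move the first 3 characters to the end (rotate left by 3).
Applying both steps to "ijourney": "yenruoji", then "ruojiyen".

ruojiyen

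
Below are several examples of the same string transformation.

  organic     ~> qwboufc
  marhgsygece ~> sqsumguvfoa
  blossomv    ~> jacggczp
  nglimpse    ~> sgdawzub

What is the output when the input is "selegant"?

The pattern: reverse the string, then shift every letter 12 places backward in the alphabet (wrapping around).
Working it through for "selegant": intermediate "tnageles", final "hbouszsg".

hbouszsg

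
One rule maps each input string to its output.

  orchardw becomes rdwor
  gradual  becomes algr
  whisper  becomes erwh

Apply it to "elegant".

Each output is the input with this applied: move the first 2 characters to the end (rotate left by 2), then delete the first 3 characters.
Starting from "elegant": after the first operation, "egantel"; after the second, "ntel".

ntel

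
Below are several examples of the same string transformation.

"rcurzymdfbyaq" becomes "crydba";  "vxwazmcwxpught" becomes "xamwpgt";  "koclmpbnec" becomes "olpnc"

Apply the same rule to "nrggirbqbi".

rgrqi

Rule — keep every other character starting from the second (positions 2nd, 4th, 6th, ...).
Doing the same to "nrggirbqbi": "rgrqi".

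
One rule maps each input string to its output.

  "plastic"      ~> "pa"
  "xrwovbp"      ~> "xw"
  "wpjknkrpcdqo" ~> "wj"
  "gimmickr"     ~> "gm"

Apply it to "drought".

Looking at the pairs, the operation is to keep every other character starting from the first (positions 1st, 3rd, 5th, ...), then keep only the first 2 characters.
On "drought": the first step gives "dogt", and the second then gives "do".

do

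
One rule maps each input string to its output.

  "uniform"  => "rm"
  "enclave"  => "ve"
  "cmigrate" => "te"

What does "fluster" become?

er

What's happening: keep only the last 2 characters.
On "fluster" that produces "er".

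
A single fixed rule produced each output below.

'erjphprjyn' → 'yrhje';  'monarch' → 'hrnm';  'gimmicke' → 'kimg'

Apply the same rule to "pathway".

Each output is the input with this applied: keep every other character starting from the first (positions 1st, 3rd, 5th, ...), then reverse the string.
Starting from "pathway": after the first operation, "ptwy"; after the second, "ywtp".

ywtp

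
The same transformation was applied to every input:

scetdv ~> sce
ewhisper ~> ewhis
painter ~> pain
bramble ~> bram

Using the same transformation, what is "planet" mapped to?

Rule — delete the last 3 characters.
Doing the same to "planet": "pla".

pla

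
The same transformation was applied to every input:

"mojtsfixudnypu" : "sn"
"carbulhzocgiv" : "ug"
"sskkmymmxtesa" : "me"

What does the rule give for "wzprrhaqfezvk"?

The rule is to keep every other character starting from the first (positions 1st, 3rd, 5th, ...), then keep one character in every 3, starting at position 3 (positions 3rd, 6th, 9th, ...).
Doing the same to "wzprrhaqfezvk": "rz".

rz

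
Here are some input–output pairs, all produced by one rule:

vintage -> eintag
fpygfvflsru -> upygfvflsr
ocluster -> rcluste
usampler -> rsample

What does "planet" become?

tlane

Rule — delete the first character, then move the last character to the front.
Applying both steps to "planet": "lanet", then "tlane".
(Check on "fpygfvflsru": → "pygfvflsru" → "upygfvflsr" ✓)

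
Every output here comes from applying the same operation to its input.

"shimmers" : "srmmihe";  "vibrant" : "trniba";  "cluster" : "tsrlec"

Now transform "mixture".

Each output is the input with this applied: sort the characters into reverse alphabetical order, then delete the first character.
For "mixture" the result is "utrmie".
(Check on "shimmers": → "ssrmmihe" → "srmmihe" ✓)

utrmie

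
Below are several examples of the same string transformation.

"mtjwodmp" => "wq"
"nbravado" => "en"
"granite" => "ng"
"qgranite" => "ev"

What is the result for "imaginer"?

na

In each case the input is transformed by: keep one character in every 3, starting at position 3 (positions 3rd, 6th, 9th, ...), then shift every letter 13 places forward in the alphabet (wrapping around) — i.e. ROT13.
"imaginer" → "na".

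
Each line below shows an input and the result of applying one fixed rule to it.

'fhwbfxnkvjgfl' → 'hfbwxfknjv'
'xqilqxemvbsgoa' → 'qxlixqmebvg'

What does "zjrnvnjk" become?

Each output is the input with this applied: swap each adjacent pair of characters (1↔2, 3↔4, ...), then delete the last 3 characters.
Applying both steps to "zjrnvnjk": "jznrnvkj", then "jznrn".

jznrn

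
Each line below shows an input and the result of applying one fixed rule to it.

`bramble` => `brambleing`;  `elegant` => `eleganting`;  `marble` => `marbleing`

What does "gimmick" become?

gimmicking

In each case the input is transformed by: append "ing".
On "gimmick" that produces "gimmicking".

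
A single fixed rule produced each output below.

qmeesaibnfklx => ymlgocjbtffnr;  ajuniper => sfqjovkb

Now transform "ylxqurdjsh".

itkesvrymz

What's happening: reverse the string, then shift every letter 1 place forward in the alphabet (wrapping around).
Starting from "ylxqurdjsh": after the first operation, "hsjdruqxly"; after the second, "itkesvrymz".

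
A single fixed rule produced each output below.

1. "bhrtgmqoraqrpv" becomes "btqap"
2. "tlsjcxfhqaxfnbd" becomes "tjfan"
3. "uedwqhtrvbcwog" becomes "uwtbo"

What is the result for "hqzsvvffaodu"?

hsfo

What's happening: keep one character in every 3, starting at position 1 (positions 1st, 4th, 7th, ...).
On "hqzsvvffaodu" that produces "hsfo".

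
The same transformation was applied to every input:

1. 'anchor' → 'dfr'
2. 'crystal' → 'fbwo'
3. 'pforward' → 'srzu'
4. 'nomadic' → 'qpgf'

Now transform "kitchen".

The transformation: shift every letter 3 places forward in the alphabet (wrapping around), then keep every other character starting from the first (positions 1st, 3rd, 5th, ...).
Applying both steps to "kitchen": "nlwfkhq", then "nwkq".
(Check on "nomadic": → "qrpdglf" → "qpgf" ✓)

nwkq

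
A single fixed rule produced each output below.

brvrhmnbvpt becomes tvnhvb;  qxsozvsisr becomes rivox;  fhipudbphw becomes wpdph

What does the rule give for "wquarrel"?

In each case the input is transformed by: reverse the string, then keep every other character starting from the first (positions 1st, 3rd, 5th, ...).
Working it through for "wquarrel": intermediate "lerrauqw", final "lraq".

lraq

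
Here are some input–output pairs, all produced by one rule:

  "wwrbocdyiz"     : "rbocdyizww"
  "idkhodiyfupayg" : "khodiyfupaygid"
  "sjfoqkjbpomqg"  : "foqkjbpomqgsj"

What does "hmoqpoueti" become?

oqpouetihm

In each case the input is transformed by: move the first 2 characters to the end (rotate left by 2).
Doing the same to "hmoqpoueti": "oqpouetihm".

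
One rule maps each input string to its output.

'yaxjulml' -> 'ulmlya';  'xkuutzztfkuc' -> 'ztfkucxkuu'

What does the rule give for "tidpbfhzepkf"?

Each output is the input with this applied: swap the front and back halves of the string, then delete the last 2 characters.
"tidpbfhzepkf" → "hzepkftidpbf" → "hzepkftidp".

hzepkftidp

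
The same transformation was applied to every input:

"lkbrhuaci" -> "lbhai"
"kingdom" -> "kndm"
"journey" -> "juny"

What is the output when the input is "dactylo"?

dcyo

Looking at the pairs, the operation is to keep every other character starting from the first (positions 1st, 3rd, 5th, ...).
On "dactylo" that produces "dcyo".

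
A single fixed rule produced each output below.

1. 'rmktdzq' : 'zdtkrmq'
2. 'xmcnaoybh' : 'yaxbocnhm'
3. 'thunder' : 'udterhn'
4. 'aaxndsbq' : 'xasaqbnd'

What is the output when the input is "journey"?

What's happening: sort the characters into reverse alphabetical order, then take characters alternately from the front and the back (1st, last, 2nd, 2nd-last, ...).
Applying both steps to "journey": "yuronje", then "yeujrno".

yeujrno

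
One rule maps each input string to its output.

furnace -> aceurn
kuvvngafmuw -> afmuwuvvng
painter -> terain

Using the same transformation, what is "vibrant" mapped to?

In each case the input is transformed by: delete the first character, then swap the front and back halves of the string.
Starting from "vibrant": after the first operation, "ibrant"; after the second, "antibr".

antibr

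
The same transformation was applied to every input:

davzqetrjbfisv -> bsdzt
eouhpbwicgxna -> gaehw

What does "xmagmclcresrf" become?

efxgl

The transformation: keep one character in every 3, starting at position 1 (positions 1st, 4th, 7th, ...), then move the first 3 characters to the end (rotate left by 3).
Working it through for "xmagmclcresrf": intermediate "xglef", final "efxgl".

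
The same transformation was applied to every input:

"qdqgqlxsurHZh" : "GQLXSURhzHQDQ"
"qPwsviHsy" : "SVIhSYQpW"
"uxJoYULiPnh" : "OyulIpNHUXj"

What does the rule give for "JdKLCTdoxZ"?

What's happening: move the first 3 characters to the end (rotate left by 3), then flip the case of every letter.
On "JdKLCTdoxZ": the first step gives "LCTdoxZJdK", and the second then gives "lctDOXzjDk".

lctDOXzjDk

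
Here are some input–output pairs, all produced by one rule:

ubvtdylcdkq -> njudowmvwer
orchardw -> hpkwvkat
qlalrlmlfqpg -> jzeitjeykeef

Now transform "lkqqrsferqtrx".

The pattern: shift every letter 7 places backward in the alphabet (wrapping around), then take characters alternately from the front and the back (1st, last, 2nd, 2nd-last, ...).
"lkqqrsferqtrx" → "edjjklyxkjmkq" → "eqdkjmjjkklxy".
(Check on "ubvtdylcdkq": → "nuomwrevwdj" → "njudowmvwer" ✓)

eqdkjmjjkklxy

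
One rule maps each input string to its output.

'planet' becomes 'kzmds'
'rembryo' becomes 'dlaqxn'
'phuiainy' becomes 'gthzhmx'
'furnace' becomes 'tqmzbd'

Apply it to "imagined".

The rule is to delete the first character, then shift every letter 1 place backward in the alphabet (wrapping around).
On "imagined": the first step gives "magined", and the second then gives "lzfhmdc".

lzfhmdc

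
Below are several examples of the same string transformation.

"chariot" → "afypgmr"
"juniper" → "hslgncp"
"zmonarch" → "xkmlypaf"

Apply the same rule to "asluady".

yqjsybw

Looking at the pairs, the operation is to shift every letter 2 places backward in the alphabet (wrapping around).
For "asluady" the result is "yqjsybw".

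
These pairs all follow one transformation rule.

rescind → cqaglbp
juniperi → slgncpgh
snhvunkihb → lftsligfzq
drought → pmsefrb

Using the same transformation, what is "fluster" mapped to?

jsqrcpd

The rule is to shift every letter 2 places backward in the alphabet (wrapping around), then move the first character to the end.
"fluster" → "djsqrcp" → "jsqrcpd".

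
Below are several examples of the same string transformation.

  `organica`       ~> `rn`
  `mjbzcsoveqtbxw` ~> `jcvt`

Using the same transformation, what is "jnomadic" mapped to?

na

Each output is the input with this applied: move the last character to the front, then keep one character in every 3, starting at position 3 (positions 3rd, 6th, 9th, ...).
For "jnomadic", step one produces "cjnomadi"; step two turns that into "na".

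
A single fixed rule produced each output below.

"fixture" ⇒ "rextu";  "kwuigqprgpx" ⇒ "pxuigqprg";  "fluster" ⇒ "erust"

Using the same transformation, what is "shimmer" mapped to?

erimm

In each case the input is transformed by: delete the first 2 characters, then move the last 2 characters to the front (rotate right by 2).
Starting from "shimmer": after the first operation, "immer"; after the second, "erimm".
(Check on "fixture": → "xture" → "rextu" ✓)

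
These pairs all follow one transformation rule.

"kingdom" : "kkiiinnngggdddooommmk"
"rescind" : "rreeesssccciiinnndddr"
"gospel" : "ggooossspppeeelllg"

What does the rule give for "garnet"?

What's happening: repeat every character 3 times, then move the first character to the end.
Applying both steps to "garnet": "gggaaarrrnnneeettt", then "ggaaarrrnnneeetttg".

ggaaarrrnnneeetttg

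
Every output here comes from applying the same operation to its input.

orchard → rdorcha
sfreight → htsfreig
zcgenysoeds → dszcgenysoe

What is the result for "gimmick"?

ckgimmi

In each case the input is transformed by: move the last 2 characters to the front (rotate right by 2).
On "gimmick" that produces "ckgimmi".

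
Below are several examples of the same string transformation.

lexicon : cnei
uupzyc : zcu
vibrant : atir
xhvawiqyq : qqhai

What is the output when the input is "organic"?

ncra

Looking at the pairs, the operation is to move the last 3 characters to the front (rotate right by 3), then keep every other character starting from the first (positions 1st, 3rd, 5th, ...).
Applying both steps to "organic": "nicorga", then "ncra".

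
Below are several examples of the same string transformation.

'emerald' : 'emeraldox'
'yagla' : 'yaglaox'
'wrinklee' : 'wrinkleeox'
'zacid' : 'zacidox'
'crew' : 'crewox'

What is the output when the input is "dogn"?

dognox

Rule — append "ox".
For "dogn" the result is "dognox".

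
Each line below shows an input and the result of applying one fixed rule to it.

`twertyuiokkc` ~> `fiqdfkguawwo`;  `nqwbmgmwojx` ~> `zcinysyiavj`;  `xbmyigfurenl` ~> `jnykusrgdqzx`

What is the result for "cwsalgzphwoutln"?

The pattern: shift every letter 12 places forward in the alphabet (wrapping around).
Doing the same to "cwsalgzphwoutln": "oiemxslbtiagfxz".

oiemxslbtiagfxz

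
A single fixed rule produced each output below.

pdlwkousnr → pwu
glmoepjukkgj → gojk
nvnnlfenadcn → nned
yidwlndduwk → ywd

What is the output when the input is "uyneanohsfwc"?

ueof

The transformation: delete the last 2 characters, then keep one character in every 3, starting at position 1 (positions 1st, 4th, 7th, ...).
For "uyneanohsfwc", step one produces "uyneanohsf"; step two turns that into "ueof".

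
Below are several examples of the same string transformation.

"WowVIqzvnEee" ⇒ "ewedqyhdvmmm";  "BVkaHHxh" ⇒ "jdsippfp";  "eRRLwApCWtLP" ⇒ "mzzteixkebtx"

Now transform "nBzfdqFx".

vjhnlynf

In each case the input is transformed by: shift every letter 8 places forward in the alphabet (wrapping around), then convert every letter to lowercase.
So "nBzfdqFx" becomes "vjhnlynf".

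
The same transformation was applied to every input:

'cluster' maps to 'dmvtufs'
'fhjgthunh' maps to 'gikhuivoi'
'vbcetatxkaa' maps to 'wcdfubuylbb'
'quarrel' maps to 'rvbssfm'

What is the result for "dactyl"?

ebduzm

Looking at the pairs, the operation is to shift every letter 1 place forward in the alphabet (wrapping around).
"dactyl" → "ebduzm".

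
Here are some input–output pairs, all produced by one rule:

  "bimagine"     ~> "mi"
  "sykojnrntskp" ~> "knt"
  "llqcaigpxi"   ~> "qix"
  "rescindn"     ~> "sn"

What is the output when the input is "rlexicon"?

ec

Rule — delete the last character, then keep one character in every 3, starting at position 3 (positions 3rd, 6th, 9th, ...).
Applying both steps to "rlexicon": "rlexico", then "ec".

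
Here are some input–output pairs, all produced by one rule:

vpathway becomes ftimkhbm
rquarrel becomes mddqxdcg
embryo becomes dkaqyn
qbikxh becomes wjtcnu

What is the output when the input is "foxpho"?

Rule — shift every letter 12 places forward in the alphabet (wrapping around), then move the first 3 characters to the end (rotate left by 3).
"foxpho" → "btaraj".

btaraj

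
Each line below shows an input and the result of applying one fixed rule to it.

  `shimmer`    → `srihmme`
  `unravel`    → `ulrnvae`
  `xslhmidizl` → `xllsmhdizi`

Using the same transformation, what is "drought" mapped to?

dtorguh

Rule — move the last character to the front, then swap each adjacent pair of characters (1↔2, 3↔4, ...).
"drought" → "tdrough" → "dtorguh".
(Check on "shimmer": → "rshimme" → "srihmme" ✓)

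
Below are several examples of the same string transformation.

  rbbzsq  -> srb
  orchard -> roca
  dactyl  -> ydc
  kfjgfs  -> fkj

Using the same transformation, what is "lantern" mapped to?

rlne

Looking at the pairs, the operation is to move the last 2 characters to the front (rotate right by 2), then keep every other character starting from the first (positions 1st, 3rd, 5th, ...).
Applying both steps to "lantern": "rnlante", then "rlne".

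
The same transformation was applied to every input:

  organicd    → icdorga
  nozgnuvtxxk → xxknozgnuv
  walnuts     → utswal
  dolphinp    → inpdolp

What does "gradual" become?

ualgra

Rule — move the last 3 characters to the front (rotate right by 3), then delete the last character.
"gradual" → "ualgrad" → "ualgra".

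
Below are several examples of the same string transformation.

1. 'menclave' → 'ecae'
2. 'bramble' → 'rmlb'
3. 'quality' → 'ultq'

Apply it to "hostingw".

What's happening: move the first character to the end, then keep every other character starting from the first (positions 1st, 3rd, 5th, ...).
On "hostingw": the first step gives "ostingwh", and the second then gives "otnw".

otnw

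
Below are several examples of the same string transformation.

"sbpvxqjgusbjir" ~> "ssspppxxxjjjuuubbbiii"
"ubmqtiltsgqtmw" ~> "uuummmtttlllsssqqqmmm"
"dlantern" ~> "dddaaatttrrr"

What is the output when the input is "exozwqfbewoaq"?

eeeooowwwfffeeeoooqqq

Each output is the input with this applied: keep every other character starting from the first (positions 1st, 3rd, 5th, ...), then repeat every character 3 times.
For "exozwqfbewoaq", step one produces "eowfeoq"; step two turns that into "eeeooowwwfffeeeoooqqq".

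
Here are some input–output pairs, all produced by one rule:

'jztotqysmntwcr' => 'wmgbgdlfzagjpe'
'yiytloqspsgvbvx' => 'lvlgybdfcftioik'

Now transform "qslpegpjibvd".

dfycrtcwvoiq

Rule — shift every letter 13 places forward in the alphabet (wrapping around) — i.e. ROT13.
On "qslpegpjibvd" that produces "dfycrtcwvoiq".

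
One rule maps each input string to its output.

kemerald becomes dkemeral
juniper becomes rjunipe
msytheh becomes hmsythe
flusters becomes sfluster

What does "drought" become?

The pattern: move the last character to the front.
On "drought" that produces "tdrough".

tdrough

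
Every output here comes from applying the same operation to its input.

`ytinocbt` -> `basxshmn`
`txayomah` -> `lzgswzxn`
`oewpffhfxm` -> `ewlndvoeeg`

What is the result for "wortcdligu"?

What's happening: shift every letter 1 place backward in the alphabet (wrapping around), then move the last 3 characters to the front (rotate right by 3).
For "wortcdligu", step one produces "vnqsbckhft"; step two turns that into "hftvnqsbck".

hftvnqsbck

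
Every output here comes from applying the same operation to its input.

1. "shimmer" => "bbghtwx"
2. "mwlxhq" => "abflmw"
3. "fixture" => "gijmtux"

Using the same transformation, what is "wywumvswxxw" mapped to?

The rule is to shift every letter 11 places backward in the alphabet (wrapping around), then sort the characters into alphabetical order.
For "wywumvswxxw" the result is "bhjkllllmmn".

bhjkllllmmn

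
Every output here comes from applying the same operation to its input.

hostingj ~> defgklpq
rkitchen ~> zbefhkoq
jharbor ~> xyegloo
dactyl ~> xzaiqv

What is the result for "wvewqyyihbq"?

The transformation: sort the characters into alphabetical order, then shift every letter 3 places backward in the alphabet (wrapping around).
Working it through for "wvewqyyihbq": intermediate "behiqqvwwyy", final "ybefnnsttvv".

ybefnnsttvv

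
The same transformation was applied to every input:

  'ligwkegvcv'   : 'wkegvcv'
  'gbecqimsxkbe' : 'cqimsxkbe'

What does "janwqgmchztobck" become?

The rule is to delete the first 3 characters.
Applying that to "janwqgmchztobck" gives "wqgmchztobck".

wqgmchztobck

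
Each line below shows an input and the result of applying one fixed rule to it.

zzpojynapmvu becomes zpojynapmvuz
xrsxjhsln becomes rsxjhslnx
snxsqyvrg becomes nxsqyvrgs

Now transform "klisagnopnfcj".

The rule is to move the first character to the end.
"klisagnopnfcj" → "lisagnopnfcjk".

lisagnopnfcjk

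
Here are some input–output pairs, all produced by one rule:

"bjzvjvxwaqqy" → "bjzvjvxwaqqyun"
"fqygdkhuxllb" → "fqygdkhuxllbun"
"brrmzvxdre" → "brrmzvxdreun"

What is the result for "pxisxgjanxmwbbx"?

pxisxgjanxmwbbxun

Looking at the pairs, the operation is to append "un".
On "pxisxgjanxmwbbx" that produces "pxisxgjanxmwbbxun".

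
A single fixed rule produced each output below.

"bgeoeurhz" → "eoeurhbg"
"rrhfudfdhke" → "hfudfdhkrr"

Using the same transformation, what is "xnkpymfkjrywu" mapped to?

What's happening: delete the last character, then move the first 2 characters to the end (rotate left by 2).
Starting from "xnkpymfkjrywu": after the first operation, "xnkpymfkjryw"; after the second, "kpymfkjrywxn".

kpymfkjrywxn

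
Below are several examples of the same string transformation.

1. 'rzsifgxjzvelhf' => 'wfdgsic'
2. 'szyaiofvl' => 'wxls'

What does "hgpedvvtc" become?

The pattern: keep every other character starting from the second (positions 2nd, 4th, 6th, ...), then shift every letter 3 places backward in the alphabet (wrapping around).
Working it through for "hgpedvvtc": intermediate "gevt", final "dbsq".
(Check on "szyaiofvl": → "zaov" → "wxls" ✓)

dbsq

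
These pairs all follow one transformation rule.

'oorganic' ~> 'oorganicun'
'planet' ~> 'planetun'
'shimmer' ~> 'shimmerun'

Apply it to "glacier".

glacierun

The rule is to append "un".
"glacier" → "glacierun".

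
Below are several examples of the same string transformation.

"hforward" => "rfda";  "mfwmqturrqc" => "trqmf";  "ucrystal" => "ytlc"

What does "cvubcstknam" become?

vskba

In each case the input is transformed by: keep every other character starting from the second (positions 2nd, 4th, 6th, ...), then sort the characters into reverse alphabetical order.
Working it through for "cvubcstknam": intermediate "vbska", final "vskba".
(Check on "ucrystal": → "cytl" → "ytlc" ✓)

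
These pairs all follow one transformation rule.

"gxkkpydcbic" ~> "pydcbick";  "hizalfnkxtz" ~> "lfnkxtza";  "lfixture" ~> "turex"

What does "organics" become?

nicsa

The transformation: delete the first 3 characters, then move the first character to the end.
Starting from "organics": after the first operation, "anics"; after the second, "nicsa".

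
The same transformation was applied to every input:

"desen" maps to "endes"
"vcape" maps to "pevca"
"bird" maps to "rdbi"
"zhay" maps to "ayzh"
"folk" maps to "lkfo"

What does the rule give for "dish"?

Looking at the pairs, the operation is to move the last 2 characters to the front (rotate right by 2).
For "dish" the result is "shdi".

shdi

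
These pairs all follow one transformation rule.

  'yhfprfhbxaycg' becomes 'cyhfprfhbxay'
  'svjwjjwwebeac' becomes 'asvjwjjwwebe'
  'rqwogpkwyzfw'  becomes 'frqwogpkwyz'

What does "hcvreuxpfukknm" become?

Rule — delete the last character, then move the last character to the front.
Working it through for "hcvreuxpfukknm": intermediate "hcvreuxpfukkn", final "nhcvreuxpfukk".

nhcvreuxpfukk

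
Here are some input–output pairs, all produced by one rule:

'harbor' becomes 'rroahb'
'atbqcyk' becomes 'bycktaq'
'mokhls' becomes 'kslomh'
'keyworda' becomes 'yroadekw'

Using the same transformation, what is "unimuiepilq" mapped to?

iiupeliqnum

What's happening: swap each adjacent pair of characters (1↔2, 3↔4, ...), then move the first 3 characters to the end (rotate left by 3).
Working it through for "unimuiepilq": intermediate "numiiupeliq", final "iiupeliqnum".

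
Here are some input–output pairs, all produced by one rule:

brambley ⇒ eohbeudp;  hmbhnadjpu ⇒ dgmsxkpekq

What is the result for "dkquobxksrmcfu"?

nvupfixgntxrea

In each case the input is transformed by: shift every letter 3 places forward in the alphabet (wrapping around), then swap the front and back halves of the string.
For "dkquobxksrmcfu" the result is "nvupfixgntxrea".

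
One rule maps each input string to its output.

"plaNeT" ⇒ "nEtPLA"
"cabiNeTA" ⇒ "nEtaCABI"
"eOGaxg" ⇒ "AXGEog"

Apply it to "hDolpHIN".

Each output is the input with this applied: swap the front and back halves of the string, then flip the case of every letter.
For "hDolpHIN" the result is "PhinHdOL".
(Check on "cabiNeTA": → "NeTAcabi" → "nEtaCABI" ✓)

PhinHdOL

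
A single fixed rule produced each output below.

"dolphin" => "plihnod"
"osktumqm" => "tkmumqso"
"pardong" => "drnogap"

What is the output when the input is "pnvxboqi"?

xvobiqnp

The pattern: swap each adjacent pair of characters (1↔2, 3↔4, ...), then move the first 2 characters to the end (rotate left by 2).
On "pnvxboqi": the first step gives "npxvobiq", and the second then gives "xvobiqnp".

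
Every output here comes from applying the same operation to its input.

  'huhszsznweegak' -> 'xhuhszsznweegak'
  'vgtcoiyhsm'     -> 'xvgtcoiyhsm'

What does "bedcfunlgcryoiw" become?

xbedcfunlgcryoiw

What's happening: prepend "x".
"bedcfunlgcryoiw" → "xbedcfunlgcryoiw".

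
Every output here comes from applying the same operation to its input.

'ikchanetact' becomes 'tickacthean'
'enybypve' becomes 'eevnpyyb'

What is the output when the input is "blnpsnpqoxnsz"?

zbslnnxposqnp

What's happening: take characters alternately from the front and the back (1st, last, 2nd, 2nd-last, ...), then swap each adjacent pair of characters (1↔2, 3↔4, ...).
Working it through for "blnpsnpqoxnsz": intermediate "bzlsnnpxsonqp", final "zbslnnxposqnp".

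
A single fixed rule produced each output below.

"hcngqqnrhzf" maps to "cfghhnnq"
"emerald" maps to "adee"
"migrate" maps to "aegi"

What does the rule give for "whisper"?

ehip

The transformation: sort the characters into alphabetical order, then delete the last 3 characters.
On "whisper": the first step gives "ehiprsw", and the second then gives "ehip".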